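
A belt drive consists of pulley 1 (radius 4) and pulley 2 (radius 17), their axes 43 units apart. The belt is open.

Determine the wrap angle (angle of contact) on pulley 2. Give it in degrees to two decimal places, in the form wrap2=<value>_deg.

wrap2=215.19_deg

open belt: β = asin((r2−r1)/C) = asin(13/43) = 17.5973°
wrap1 = π − 2β = 144.8053°
wrap2 = π + 2β = 215.1947°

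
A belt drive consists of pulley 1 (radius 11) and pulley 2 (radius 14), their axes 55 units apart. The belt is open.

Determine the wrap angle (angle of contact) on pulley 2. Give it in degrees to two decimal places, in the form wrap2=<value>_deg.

open belt: β = asin((r2−r1)/C) = asin(3/55) = 3.1268°
wrap1 = π − 2β = 173.7464°
wrap2 = π + 2β = 186.2536°

wrap2=186.25_deg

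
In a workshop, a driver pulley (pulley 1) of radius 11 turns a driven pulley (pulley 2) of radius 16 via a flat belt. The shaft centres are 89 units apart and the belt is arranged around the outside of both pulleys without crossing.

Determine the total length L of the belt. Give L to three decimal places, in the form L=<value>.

L=263.104

open belt: β = asin((r2−r1)/C) = asin(5/89) = 3.2206°
wrap1 = π − 2β = 173.5589°
wrap2 = π + 2β = 186.4411°
tangent length = C·cosβ = 88.8594
L = r1·wrap1 + r2·wrap2 + 2·C·cosβ = 11·3.0292 + 16·3.2540 + 2·88.8594 = 263.1040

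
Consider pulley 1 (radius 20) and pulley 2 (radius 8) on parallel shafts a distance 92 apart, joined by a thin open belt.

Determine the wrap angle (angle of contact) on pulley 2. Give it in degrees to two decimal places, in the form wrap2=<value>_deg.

wrap2=165.01_deg

open belt: β = asin((r2−r1)/C) = asin(-12/92) = -7.4947°
wrap1 = π − 2β = 194.9894°
wrap2 = π + 2β = 165.0106°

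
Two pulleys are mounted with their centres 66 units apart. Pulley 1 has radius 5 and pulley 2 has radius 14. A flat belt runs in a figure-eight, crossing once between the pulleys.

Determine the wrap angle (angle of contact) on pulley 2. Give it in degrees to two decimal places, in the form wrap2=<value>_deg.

wrap2=213.46_deg

crossed belt: β = asin((r1+r2)/C) = asin(19/66) = 16.7310°
wrap1 = wrap2 = π + 2β = 213.4620°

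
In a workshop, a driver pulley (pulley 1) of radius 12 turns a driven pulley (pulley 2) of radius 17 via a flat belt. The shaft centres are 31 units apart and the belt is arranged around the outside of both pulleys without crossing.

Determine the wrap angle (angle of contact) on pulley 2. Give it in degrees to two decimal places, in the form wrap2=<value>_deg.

wrap2=198.56_deg

open belt: β = asin((r2−r1)/C) = asin(5/31) = 9.2818°
wrap1 = π − 2β = 161.4364°
wrap2 = π + 2β = 198.5636°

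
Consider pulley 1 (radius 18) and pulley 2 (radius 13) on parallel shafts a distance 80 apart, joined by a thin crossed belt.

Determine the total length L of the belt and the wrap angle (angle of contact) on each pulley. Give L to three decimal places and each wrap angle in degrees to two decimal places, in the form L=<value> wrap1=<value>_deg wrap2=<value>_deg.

crossed belt: β = asin((r1+r2)/C) = asin(31/80) = 22.7990°
wrap1 = wrap2 = π + 2β = 225.5981°
tangent length = C·cosβ = 73.7496
L = (r1+r2)·wrap + 2·C·cosβ = 31·3.9374 + 2·73.7496 = 269.5595

L=269.559 wrap1=225.60_deg wrap2=225.60_deg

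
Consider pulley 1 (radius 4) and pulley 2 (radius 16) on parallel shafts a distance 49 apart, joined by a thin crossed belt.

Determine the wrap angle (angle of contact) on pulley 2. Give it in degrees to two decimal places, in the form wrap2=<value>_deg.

wrap2=228.18_deg

crossed belt: β = asin((r1+r2)/C) = asin(20/49) = 24.0895°
wrap1 = wrap2 = π + 2β = 228.1790°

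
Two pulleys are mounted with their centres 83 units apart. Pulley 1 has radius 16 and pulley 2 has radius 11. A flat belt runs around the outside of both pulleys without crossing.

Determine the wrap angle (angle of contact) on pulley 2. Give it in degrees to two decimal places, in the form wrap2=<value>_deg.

wrap2=173.09_deg

open belt: β = asin((r2−r1)/C) = asin(-5/83) = -3.4536°
wrap1 = π − 2β = 186.9073°
wrap2 = π + 2β = 173.0927°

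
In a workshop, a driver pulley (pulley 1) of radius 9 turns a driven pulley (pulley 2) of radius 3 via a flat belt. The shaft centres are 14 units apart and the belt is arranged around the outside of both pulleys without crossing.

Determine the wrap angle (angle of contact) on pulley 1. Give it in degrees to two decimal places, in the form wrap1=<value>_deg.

wrap1=230.75_deg

open belt: β = asin((r2−r1)/C) = asin(-6/14) = -25.3769°
wrap1 = π − 2β = 230.7539°
wrap2 = π + 2β = 129.2461°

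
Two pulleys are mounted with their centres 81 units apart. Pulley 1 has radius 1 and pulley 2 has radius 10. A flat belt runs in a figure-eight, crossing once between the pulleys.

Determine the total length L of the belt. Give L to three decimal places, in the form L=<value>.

crossed belt: β = asin((r1+r2)/C) = asin(11/81) = 7.8050°
wrap1 = wrap2 = π + 2β = 195.6101°
tangent length = C·cosβ = 80.2496
L = (r1+r2)·wrap + 2·C·cosβ = 11·3.4140 + 2·80.2496 = 198.0537

L=198.054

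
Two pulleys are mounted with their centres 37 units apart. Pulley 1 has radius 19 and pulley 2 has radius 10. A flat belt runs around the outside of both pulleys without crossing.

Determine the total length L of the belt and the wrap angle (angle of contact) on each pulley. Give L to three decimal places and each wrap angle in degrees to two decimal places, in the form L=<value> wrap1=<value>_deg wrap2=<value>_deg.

L=167.306 wrap1=208.16_deg wrap2=151.84_deg

open belt: β = asin((r2−r1)/C) = asin(-9/37) = -14.0780°
wrap1 = π − 2β = 208.1561°
wrap2 = π + 2β = 151.8439°
tangent length = C·cosβ = 35.8887
L = r1·wrap1 + r2·wrap2 + 2·C·cosβ = 19·3.6330 + 10·2.6502 + 2·35.8887 = 167.3064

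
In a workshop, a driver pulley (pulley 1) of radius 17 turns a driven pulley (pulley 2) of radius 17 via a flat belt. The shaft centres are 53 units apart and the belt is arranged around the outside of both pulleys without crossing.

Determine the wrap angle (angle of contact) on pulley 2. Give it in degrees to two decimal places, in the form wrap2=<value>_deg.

wrap2=180.00_deg

open belt: β = asin((r2−r1)/C) = asin(0/53) = 0.0000°
wrap1 = π − 2β = 180.0000°
wrap2 = π + 2β = 180.0000°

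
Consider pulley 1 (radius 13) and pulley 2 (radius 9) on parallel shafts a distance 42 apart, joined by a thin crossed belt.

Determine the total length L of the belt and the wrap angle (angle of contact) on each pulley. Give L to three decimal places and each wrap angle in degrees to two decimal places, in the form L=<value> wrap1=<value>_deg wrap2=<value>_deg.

L=164.927 wrap1=243.18_deg wrap2=243.18_deg

crossed belt: β = asin((r1+r2)/C) = asin(22/42) = 31.5881°
wrap1 = wrap2 = π + 2β = 243.1763°
tangent length = C·cosβ = 35.7771
L = (r1+r2)·wrap + 2·C·cosβ = 22·4.2442 + 2·35.7771 = 164.9272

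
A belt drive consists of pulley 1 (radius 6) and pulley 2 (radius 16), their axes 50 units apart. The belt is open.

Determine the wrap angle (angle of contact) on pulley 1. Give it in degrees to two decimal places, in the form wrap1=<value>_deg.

wrap1=156.93_deg

open belt: β = asin((r2−r1)/C) = asin(10/50) = 11.5370°
wrap1 = π − 2β = 156.9261°
wrap2 = π + 2β = 203.0739°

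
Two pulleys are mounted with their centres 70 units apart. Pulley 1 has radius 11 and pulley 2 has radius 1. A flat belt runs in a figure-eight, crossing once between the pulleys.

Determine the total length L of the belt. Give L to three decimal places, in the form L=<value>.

L=179.761

crossed belt: β = asin((r1+r2)/C) = asin(12/70) = 9.8709°
wrap1 = wrap2 = π + 2β = 199.7418°
tangent length = C·cosβ = 68.9638
L = (r1+r2)·wrap + 2·C·cosβ = 12·3.4862 + 2·68.9638 = 179.7613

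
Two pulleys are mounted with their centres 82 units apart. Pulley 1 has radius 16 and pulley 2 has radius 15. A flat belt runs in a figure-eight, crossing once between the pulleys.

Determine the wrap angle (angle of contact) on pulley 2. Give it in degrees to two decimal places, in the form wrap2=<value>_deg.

crossed belt: β = asin((r1+r2)/C) = asin(31/82) = 22.2129°
wrap1 = wrap2 = π + 2β = 224.4257°

wrap2=224.43_deg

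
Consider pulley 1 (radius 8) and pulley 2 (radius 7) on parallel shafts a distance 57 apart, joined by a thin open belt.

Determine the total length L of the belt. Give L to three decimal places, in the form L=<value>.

open belt: β = asin((r2−r1)/C) = asin(-1/57) = -1.0052°
wrap1 = π − 2β = 182.0105°
wrap2 = π + 2β = 177.9895°
tangent length = C·cosβ = 56.9912
L = r1·wrap1 + r2·wrap2 + 2·C·cosβ = 8·3.1767 + 7·3.1065 + 2·56.9912 = 161.1414

L=161.141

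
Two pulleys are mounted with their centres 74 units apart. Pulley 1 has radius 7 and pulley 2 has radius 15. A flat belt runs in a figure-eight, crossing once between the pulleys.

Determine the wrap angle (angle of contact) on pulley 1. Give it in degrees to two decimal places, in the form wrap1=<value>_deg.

crossed belt: β = asin((r1+r2)/C) = asin(22/74) = 17.2953°
wrap1 = wrap2 = π + 2β = 214.5907°

wrap1=214.59_deg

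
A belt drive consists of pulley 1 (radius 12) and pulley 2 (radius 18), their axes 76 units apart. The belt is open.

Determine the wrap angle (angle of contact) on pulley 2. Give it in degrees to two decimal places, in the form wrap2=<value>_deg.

wrap2=189.06_deg

open belt: β = asin((r2−r1)/C) = asin(6/76) = 4.5281°
wrap1 = π − 2β = 170.9439°
wrap2 = π + 2β = 189.0561°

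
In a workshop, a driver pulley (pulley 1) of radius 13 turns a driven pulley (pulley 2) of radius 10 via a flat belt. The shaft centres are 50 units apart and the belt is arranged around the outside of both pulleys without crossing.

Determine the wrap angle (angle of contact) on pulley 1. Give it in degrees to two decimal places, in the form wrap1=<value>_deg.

open belt: β = asin((r2−r1)/C) = asin(-3/50) = -3.4398°
wrap1 = π − 2β = 186.8796°
wrap2 = π + 2β = 173.1204°

wrap1=186.88_deg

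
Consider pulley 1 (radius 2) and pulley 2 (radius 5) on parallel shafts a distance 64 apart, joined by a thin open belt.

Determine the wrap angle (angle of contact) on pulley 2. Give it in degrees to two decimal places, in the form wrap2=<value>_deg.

open belt: β = asin((r2−r1)/C) = asin(3/64) = 2.6867°
wrap1 = π − 2β = 174.6266°
wrap2 = π + 2β = 185.3734°

wrap2=185.37_deg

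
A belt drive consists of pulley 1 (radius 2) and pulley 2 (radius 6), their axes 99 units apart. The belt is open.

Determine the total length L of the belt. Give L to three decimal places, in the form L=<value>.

L=223.294

open belt: β = asin((r2−r1)/C) = asin(4/99) = 2.3156°
wrap1 = π − 2β = 175.3688°
wrap2 = π + 2β = 184.6312°
tangent length = C·cosβ = 98.9192
L = r1·wrap1 + r2·wrap2 + 2·C·cosβ = 2·3.0608 + 6·3.2224 + 2·98.9192 = 223.2944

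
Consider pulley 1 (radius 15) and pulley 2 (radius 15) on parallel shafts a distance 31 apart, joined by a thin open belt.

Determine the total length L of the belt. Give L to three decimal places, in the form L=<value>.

L=156.248

open belt: β = asin((r2−r1)/C) = asin(0/31) = 0.0000°
wrap1 = π − 2β = 180.0000°
wrap2 = π + 2β = 180.0000°
tangent length = C·cosβ = 31.0000
L = r1·wrap1 + r2·wrap2 + 2·C·cosβ = 15·3.1416 + 15·3.1416 + 2·31.0000 = 156.2478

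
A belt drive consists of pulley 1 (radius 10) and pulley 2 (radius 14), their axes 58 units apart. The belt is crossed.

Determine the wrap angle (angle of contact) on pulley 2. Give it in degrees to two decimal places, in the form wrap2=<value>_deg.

wrap2=228.89_deg

crossed belt: β = asin((r1+r2)/C) = asin(24/58) = 24.4433°
wrap1 = wrap2 = π + 2β = 228.8867°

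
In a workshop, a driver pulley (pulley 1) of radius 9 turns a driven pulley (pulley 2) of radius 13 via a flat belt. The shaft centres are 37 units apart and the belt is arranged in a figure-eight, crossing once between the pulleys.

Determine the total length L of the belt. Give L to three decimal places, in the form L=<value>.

L=156.630

crossed belt: β = asin((r1+r2)/C) = asin(22/37) = 36.4837°
wrap1 = wrap2 = π + 2β = 252.9675°
tangent length = C·cosβ = 29.7489
L = (r1+r2)·wrap + 2·C·cosβ = 22·4.4151 + 2·29.7489 = 156.6304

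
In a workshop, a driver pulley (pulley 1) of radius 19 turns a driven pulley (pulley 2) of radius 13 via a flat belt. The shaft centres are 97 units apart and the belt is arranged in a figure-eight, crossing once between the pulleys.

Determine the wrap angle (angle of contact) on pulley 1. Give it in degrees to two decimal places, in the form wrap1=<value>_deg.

crossed belt: β = asin((r1+r2)/C) = asin(32/97) = 19.2625°
wrap1 = wrap2 = π + 2β = 218.5250°

wrap1=218.53_deg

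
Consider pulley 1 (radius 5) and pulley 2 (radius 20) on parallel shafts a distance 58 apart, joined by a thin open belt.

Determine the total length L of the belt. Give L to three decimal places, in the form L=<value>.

L=198.441

open belt: β = asin((r2−r1)/C) = asin(15/58) = 14.9882°
wrap1 = π − 2β = 150.0235°
wrap2 = π + 2β = 209.9765°
tangent length = C·cosβ = 56.0268
L = r1·wrap1 + r2·wrap2 + 2·C·cosβ = 5·2.6184 + 20·3.6648 + 2·56.0268 = 198.4412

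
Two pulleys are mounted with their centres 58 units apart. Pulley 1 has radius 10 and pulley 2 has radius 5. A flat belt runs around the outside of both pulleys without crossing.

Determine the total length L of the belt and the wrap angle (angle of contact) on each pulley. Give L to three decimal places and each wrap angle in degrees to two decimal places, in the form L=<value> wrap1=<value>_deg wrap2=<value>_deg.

L=163.555 wrap1=189.89_deg wrap2=170.11_deg

open belt: β = asin((r2−r1)/C) = asin(-5/58) = -4.9454°
wrap1 = π − 2β = 189.8909°
wrap2 = π + 2β = 170.1091°
tangent length = C·cosβ = 57.7841
L = r1·wrap1 + r2·wrap2 + 2·C·cosβ = 10·3.3142 + 5·2.9690 + 2·57.7841 = 163.5552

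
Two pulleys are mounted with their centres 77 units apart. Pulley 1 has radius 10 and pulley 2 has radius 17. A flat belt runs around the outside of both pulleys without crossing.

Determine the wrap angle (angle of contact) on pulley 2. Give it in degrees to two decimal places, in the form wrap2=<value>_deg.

wrap2=190.43_deg

open belt: β = asin((r2−r1)/C) = asin(7/77) = 5.2159°
wrap1 = π − 2β = 169.5682°
wrap2 = π + 2β = 190.4318°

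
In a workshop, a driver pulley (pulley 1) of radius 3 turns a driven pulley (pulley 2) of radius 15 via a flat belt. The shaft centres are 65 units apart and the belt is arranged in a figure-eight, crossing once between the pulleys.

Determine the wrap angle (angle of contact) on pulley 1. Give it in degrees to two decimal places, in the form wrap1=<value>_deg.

wrap1=212.15_deg

crossed belt: β = asin((r1+r2)/C) = asin(18/65) = 16.0766°
wrap1 = wrap2 = π + 2β = 212.1533°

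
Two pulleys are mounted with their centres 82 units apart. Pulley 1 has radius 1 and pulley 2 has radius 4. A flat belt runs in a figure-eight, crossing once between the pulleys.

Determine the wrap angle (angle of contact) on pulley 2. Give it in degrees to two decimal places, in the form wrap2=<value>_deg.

crossed belt: β = asin((r1+r2)/C) = asin(5/82) = 3.4958°
wrap1 = wrap2 = π + 2β = 186.9916°

wrap2=186.99_deg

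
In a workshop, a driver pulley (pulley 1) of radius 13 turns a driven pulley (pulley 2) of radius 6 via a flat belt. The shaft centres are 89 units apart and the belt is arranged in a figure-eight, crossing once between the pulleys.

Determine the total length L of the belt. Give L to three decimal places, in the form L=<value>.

crossed belt: β = asin((r1+r2)/C) = asin(19/89) = 12.3266°
wrap1 = wrap2 = π + 2β = 204.6531°
tangent length = C·cosβ = 86.9483
L = (r1+r2)·wrap + 2·C·cosβ = 19·3.5719 + 2·86.9483 = 241.7621

L=241.762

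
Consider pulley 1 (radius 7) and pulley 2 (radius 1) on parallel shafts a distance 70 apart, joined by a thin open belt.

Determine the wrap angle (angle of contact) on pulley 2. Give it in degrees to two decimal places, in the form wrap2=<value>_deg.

wrap2=170.17_deg

open belt: β = asin((r2−r1)/C) = asin(-6/70) = -4.9171°
wrap1 = π − 2β = 189.8342°
wrap2 = π + 2β = 170.1658°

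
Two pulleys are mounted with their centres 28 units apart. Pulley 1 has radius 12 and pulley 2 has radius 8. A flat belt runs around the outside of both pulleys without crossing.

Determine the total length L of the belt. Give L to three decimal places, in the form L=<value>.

L=119.404

open belt: β = asin((r2−r1)/C) = asin(-4/28) = -8.2132°
wrap1 = π − 2β = 196.4264°
wrap2 = π + 2β = 163.5736°
tangent length = C·cosβ = 27.7128
L = r1·wrap1 + r2·wrap2 + 2·C·cosβ = 12·3.4283 + 8·2.8549 + 2·27.7128 = 119.4043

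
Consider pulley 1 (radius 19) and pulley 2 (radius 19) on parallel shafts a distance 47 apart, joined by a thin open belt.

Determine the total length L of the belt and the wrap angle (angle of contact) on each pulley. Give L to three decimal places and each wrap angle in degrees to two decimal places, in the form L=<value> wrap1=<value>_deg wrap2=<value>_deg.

open belt: β = asin((r2−r1)/C) = asin(0/47) = 0.0000°
wrap1 = π − 2β = 180.0000°
wrap2 = π + 2β = 180.0000°
tangent length = C·cosβ = 47.0000
L = r1·wrap1 + r2·wrap2 + 2·C·cosβ = 19·3.1416 + 19·3.1416 + 2·47.0000 = 213.3805

L=213.381 wrap1=180.00_deg wrap2=180.00_deg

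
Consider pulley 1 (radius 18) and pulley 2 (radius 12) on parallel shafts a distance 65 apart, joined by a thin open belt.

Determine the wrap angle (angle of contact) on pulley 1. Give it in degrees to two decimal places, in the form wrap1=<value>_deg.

wrap1=190.59_deg

open belt: β = asin((r2−r1)/C) = asin(-6/65) = -5.2964°
wrap1 = π − 2β = 190.5928°
wrap2 = π + 2β = 169.4072°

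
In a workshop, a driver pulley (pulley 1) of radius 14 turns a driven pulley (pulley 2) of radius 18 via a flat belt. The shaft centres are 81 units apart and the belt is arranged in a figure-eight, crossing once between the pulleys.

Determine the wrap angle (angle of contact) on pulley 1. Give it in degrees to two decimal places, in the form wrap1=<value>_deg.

crossed belt: β = asin((r1+r2)/C) = asin(32/81) = 23.2698°
wrap1 = wrap2 = π + 2β = 226.5396°

wrap1=226.54_deg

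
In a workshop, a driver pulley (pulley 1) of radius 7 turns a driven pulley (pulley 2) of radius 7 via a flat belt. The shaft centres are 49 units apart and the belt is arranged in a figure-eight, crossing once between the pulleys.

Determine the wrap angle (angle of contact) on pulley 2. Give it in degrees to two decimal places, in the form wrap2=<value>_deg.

wrap2=213.20_deg

crossed belt: β = asin((r1+r2)/C) = asin(14/49) = 16.6015°
wrap1 = wrap2 = π + 2β = 213.2031°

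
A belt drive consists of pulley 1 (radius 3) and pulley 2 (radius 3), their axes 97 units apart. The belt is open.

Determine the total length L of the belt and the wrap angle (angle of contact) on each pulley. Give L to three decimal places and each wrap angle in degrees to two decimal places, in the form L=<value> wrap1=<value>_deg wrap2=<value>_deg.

open belt: β = asin((r2−r1)/C) = asin(0/97) = 0.0000°
wrap1 = π − 2β = 180.0000°
wrap2 = π + 2β = 180.0000°
tangent length = C·cosβ = 97.0000
L = r1·wrap1 + r2·wrap2 + 2·C·cosβ = 3·3.1416 + 3·3.1416 + 2·97.0000 = 212.8496

L=212.850 wrap1=180.00_deg wrap2=180.00_deg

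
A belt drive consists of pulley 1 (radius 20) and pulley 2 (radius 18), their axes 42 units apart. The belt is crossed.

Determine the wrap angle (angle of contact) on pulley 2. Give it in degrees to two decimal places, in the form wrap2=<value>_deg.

crossed belt: β = asin((r1+r2)/C) = asin(38/42) = 64.7912°
wrap1 = wrap2 = π + 2β = 309.5825°

wrap2=309.58_deg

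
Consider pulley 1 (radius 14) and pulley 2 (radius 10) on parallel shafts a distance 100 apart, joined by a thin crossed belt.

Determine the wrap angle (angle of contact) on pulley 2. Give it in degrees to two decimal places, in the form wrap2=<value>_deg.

wrap2=207.77_deg

crossed belt: β = asin((r1+r2)/C) = asin(24/100) = 13.8865°
wrap1 = wrap2 = π + 2β = 207.7731°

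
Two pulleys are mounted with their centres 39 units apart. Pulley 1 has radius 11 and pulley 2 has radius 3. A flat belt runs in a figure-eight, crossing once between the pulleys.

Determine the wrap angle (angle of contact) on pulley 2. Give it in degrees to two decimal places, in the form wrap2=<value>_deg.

wrap2=222.07_deg

crossed belt: β = asin((r1+r2)/C) = asin(14/39) = 21.0372°
wrap1 = wrap2 = π + 2β = 222.0744°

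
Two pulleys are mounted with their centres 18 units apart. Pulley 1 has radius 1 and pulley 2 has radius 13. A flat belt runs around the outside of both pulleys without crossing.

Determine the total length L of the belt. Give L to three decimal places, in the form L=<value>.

L=88.329

open belt: β = asin((r2−r1)/C) = asin(12/18) = 41.8103°
wrap1 = π − 2β = 96.3794°
wrap2 = π + 2β = 263.6206°
tangent length = C·cosβ = 13.4164
L = r1·wrap1 + r2·wrap2 + 2·C·cosβ = 1·1.6821 + 13·4.6010 + 2·13.4164 = 88.3286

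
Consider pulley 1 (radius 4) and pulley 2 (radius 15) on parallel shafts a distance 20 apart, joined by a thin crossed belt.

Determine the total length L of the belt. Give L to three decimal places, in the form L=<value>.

crossed belt: β = asin((r1+r2)/C) = asin(19/20) = 71.8051°
wrap1 = wrap2 = π + 2β = 323.6103°
tangent length = C·cosβ = 6.2450
L = (r1+r2)·wrap + 2·C·cosβ = 19·5.6481 + 2·6.2450 = 119.8032

L=119.803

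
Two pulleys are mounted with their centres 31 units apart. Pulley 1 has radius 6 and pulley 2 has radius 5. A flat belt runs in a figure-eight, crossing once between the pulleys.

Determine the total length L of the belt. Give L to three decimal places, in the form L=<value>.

crossed belt: β = asin((r1+r2)/C) = asin(11/31) = 20.7836°
wrap1 = wrap2 = π + 2β = 221.5671°
tangent length = C·cosβ = 28.9828
L = (r1+r2)·wrap + 2·C·cosβ = 11·3.8671 + 2·28.9828 = 100.5033

L=100.503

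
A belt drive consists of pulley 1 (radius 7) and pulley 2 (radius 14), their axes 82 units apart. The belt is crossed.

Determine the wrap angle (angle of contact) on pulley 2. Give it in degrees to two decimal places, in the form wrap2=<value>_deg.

wrap2=209.68_deg

crossed belt: β = asin((r1+r2)/C) = asin(21/82) = 14.8386°
wrap1 = wrap2 = π + 2β = 209.6773°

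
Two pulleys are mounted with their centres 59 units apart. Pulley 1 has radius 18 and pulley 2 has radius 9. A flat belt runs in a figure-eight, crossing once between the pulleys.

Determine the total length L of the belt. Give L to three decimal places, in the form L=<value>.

L=215.410

crossed belt: β = asin((r1+r2)/C) = asin(27/59) = 27.2341°
wrap1 = wrap2 = π + 2β = 234.4682°
tangent length = C·cosβ = 52.4595
L = (r1+r2)·wrap + 2·C·cosβ = 27·4.0922 + 2·52.4595 = 215.4095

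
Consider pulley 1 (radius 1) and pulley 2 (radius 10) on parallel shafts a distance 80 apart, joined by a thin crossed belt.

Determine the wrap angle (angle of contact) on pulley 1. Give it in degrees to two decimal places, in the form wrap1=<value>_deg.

crossed belt: β = asin((r1+r2)/C) = asin(11/80) = 7.9032°
wrap1 = wrap2 = π + 2β = 195.8064°

wrap1=195.81_deg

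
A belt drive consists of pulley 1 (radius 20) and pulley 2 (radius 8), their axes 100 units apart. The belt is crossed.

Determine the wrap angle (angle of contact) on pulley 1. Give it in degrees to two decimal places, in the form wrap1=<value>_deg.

crossed belt: β = asin((r1+r2)/C) = asin(28/100) = 16.2602°
wrap1 = wrap2 = π + 2β = 212.5204°

wrap1=212.52_deg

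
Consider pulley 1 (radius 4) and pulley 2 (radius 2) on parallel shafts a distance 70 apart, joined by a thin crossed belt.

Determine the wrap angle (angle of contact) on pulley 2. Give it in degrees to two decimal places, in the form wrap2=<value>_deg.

crossed belt: β = asin((r1+r2)/C) = asin(6/70) = 4.9171°
wrap1 = wrap2 = π + 2β = 189.8342°

wrap2=189.83_deg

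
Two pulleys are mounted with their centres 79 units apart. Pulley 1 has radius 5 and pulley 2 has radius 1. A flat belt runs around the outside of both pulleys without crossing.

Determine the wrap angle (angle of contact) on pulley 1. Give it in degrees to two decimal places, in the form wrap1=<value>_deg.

wrap1=185.80_deg

open belt: β = asin((r2−r1)/C) = asin(-4/79) = -2.9023°
wrap1 = π − 2β = 185.8046°
wrap2 = π + 2β = 174.1954°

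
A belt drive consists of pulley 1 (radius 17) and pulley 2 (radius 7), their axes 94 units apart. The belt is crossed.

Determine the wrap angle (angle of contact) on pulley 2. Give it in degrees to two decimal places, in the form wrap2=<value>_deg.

wrap2=209.58_deg

crossed belt: β = asin((r1+r2)/C) = asin(24/94) = 14.7925°
wrap1 = wrap2 = π + 2β = 209.5850°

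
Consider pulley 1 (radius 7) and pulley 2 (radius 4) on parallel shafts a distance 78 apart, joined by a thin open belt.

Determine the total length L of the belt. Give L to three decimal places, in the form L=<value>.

L=190.673

open belt: β = asin((r2−r1)/C) = asin(-3/78) = -2.2042°
wrap1 = π − 2β = 184.4085°
wrap2 = π + 2β = 175.5915°
tangent length = C·cosβ = 77.9423
L = r1·wrap1 + r2·wrap2 + 2·C·cosβ = 7·3.2185 + 4·3.0647 + 2·77.9423 = 190.6729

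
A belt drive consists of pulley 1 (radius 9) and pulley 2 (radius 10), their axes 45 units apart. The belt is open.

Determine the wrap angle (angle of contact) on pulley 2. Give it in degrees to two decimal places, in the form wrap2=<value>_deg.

open belt: β = asin((r2−r1)/C) = asin(1/45) = 1.2733°
wrap1 = π − 2β = 177.4533°
wrap2 = π + 2β = 182.5467°

wrap2=182.55_deg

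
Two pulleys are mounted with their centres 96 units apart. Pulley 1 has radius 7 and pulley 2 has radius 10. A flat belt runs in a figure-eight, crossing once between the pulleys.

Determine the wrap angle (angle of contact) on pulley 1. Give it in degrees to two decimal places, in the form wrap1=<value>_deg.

wrap1=200.40_deg

crossed belt: β = asin((r1+r2)/C) = asin(17/96) = 10.1999°
wrap1 = wrap2 = π + 2β = 200.3998°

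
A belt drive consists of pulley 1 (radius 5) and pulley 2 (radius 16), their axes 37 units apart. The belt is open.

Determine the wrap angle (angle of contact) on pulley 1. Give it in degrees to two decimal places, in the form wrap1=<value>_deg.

wrap1=145.41_deg

open belt: β = asin((r2−r1)/C) = asin(11/37) = 17.2953°
wrap1 = π − 2β = 145.4093°
wrap2 = π + 2β = 214.5907°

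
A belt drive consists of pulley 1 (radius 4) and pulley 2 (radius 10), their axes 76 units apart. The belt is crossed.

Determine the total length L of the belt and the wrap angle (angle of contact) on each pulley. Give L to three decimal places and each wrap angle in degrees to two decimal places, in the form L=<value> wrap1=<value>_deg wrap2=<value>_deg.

L=198.569 wrap1=201.23_deg wrap2=201.23_deg

crossed belt: β = asin((r1+r2)/C) = asin(14/76) = 10.6151°
wrap1 = wrap2 = π + 2β = 201.2302°
tangent length = C·cosβ = 74.6994
L = (r1+r2)·wrap + 2·C·cosβ = 14·3.5121 + 2·74.6994 = 198.5686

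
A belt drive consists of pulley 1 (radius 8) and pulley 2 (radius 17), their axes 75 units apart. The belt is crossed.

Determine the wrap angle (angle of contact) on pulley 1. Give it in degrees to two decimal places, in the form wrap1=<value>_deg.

crossed belt: β = asin((r1+r2)/C) = asin(25/75) = 19.4712°
wrap1 = wrap2 = π + 2β = 218.9424°

wrap1=218.94_deg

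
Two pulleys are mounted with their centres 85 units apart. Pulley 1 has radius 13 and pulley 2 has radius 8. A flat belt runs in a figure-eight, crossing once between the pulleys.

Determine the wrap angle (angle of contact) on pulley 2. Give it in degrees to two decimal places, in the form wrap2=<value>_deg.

wrap2=208.61_deg

crossed belt: β = asin((r1+r2)/C) = asin(21/85) = 14.3035°
wrap1 = wrap2 = π + 2β = 208.6071°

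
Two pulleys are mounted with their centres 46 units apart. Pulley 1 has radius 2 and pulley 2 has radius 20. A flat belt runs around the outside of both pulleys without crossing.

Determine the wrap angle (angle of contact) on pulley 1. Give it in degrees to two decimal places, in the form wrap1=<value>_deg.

wrap1=133.93_deg

open belt: β = asin((r2−r1)/C) = asin(18/46) = 23.0357°
wrap1 = π − 2β = 133.9286°
wrap2 = π + 2β = 226.0714°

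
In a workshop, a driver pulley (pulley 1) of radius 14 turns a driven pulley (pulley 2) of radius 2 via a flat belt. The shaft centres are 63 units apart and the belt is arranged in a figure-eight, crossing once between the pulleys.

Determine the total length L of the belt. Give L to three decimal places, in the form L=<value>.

L=180.351

crossed belt: β = asin((r1+r2)/C) = asin(16/63) = 14.7125°
wrap1 = wrap2 = π + 2β = 209.4249°
tangent length = C·cosβ = 60.9344
L = (r1+r2)·wrap + 2·C·cosβ = 16·3.6552 + 2·60.9344 = 180.3513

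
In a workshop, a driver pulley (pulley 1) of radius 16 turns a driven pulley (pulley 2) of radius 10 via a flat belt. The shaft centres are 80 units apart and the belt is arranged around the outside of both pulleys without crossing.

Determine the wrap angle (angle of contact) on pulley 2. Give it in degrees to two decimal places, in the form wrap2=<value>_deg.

wrap2=171.40_deg

open belt: β = asin((r2−r1)/C) = asin(-6/80) = -4.3012°
wrap1 = π − 2β = 188.6024°
wrap2 = π + 2β = 171.3976°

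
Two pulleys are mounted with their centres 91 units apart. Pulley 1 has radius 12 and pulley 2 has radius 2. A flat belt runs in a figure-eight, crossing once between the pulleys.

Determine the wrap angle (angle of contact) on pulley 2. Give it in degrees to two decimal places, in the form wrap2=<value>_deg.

wrap2=197.70_deg

crossed belt: β = asin((r1+r2)/C) = asin(14/91) = 8.8499°
wrap1 = wrap2 = π + 2β = 197.6998°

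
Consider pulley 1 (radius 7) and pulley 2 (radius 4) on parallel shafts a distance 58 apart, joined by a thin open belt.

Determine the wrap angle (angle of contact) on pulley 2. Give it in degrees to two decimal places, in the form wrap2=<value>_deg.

wrap2=174.07_deg

open belt: β = asin((r2−r1)/C) = asin(-3/58) = -2.9649°
wrap1 = π − 2β = 185.9298°
wrap2 = π + 2β = 174.0702°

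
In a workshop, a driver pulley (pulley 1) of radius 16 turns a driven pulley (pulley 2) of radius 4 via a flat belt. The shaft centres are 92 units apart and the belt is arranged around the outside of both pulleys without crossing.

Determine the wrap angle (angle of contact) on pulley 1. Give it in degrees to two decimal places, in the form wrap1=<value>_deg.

wrap1=194.99_deg

open belt: β = asin((r2−r1)/C) = asin(-12/92) = -7.4947°
wrap1 = π − 2β = 194.9894°
wrap2 = π + 2β = 165.0106°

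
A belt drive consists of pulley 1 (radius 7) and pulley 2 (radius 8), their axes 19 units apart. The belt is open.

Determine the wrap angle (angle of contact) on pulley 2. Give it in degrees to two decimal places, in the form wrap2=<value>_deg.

open belt: β = asin((r2−r1)/C) = asin(1/19) = 3.0170°
wrap1 = π − 2β = 173.9661°
wrap2 = π + 2β = 186.0339°

wrap2=186.03_deg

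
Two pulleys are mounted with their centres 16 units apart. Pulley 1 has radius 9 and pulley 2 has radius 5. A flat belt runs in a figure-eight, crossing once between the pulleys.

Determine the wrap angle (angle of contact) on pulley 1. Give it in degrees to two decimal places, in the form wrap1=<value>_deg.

crossed belt: β = asin((r1+r2)/C) = asin(14/16) = 61.0450°
wrap1 = wrap2 = π + 2β = 302.0900°

wrap1=302.09_deg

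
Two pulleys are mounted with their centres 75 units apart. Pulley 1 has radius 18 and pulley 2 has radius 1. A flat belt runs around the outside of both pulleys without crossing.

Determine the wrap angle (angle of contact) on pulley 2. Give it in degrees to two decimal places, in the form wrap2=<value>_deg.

open belt: β = asin((r2−r1)/C) = asin(-17/75) = -13.1009°
wrap1 = π − 2β = 206.2018°
wrap2 = π + 2β = 153.7982°

wrap2=153.80_deg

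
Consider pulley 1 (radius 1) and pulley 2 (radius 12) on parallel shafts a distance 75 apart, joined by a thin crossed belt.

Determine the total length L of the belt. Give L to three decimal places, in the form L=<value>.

crossed belt: β = asin((r1+r2)/C) = asin(13/75) = 9.9817°
wrap1 = wrap2 = π + 2β = 199.9634°
tangent length = C·cosβ = 73.8647
L = (r1+r2)·wrap + 2·C·cosβ = 13·3.4900 + 2·73.8647 = 193.0997

L=193.100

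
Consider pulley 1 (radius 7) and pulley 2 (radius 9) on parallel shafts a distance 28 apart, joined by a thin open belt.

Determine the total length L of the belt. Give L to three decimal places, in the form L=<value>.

open belt: β = asin((r2−r1)/C) = asin(2/28) = 4.0960°
wrap1 = π − 2β = 171.8079°
wrap2 = π + 2β = 188.1921°
tangent length = C·cosβ = 27.9285
L = r1·wrap1 + r2·wrap2 + 2·C·cosβ = 7·2.9986 + 9·3.2846 + 2·27.9285 = 106.4084

L=106.408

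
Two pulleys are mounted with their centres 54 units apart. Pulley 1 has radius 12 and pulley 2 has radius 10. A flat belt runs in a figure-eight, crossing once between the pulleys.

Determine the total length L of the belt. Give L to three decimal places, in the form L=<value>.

crossed belt: β = asin((r1+r2)/C) = asin(22/54) = 24.0421°
wrap1 = wrap2 = π + 2β = 228.0842°
tangent length = C·cosβ = 49.3153
L = (r1+r2)·wrap + 2·C·cosβ = 22·3.9808 + 2·49.3153 = 186.2087

L=186.209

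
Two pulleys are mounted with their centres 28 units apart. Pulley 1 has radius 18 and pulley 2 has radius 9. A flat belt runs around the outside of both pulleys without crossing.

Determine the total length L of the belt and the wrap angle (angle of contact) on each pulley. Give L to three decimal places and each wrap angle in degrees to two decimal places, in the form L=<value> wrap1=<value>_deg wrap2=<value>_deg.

open belt: β = asin((r2−r1)/C) = asin(-9/28) = -18.7493°
wrap1 = π − 2β = 217.4987°
wrap2 = π + 2β = 142.5013°
tangent length = C·cosβ = 26.5141
L = r1·wrap1 + r2·wrap2 + 2·C·cosβ = 18·3.7961 + 9·2.4871 + 2·26.5141 = 143.7416

L=143.742 wrap1=217.50_deg wrap2=142.50_deg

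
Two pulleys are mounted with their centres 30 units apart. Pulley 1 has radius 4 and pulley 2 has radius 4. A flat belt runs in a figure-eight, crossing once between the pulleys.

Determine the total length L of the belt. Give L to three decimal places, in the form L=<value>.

L=87.279

crossed belt: β = asin((r1+r2)/C) = asin(8/30) = 15.4660°
wrap1 = wrap2 = π + 2β = 210.9320°
tangent length = C·cosβ = 28.9137
L = (r1+r2)·wrap + 2·C·cosβ = 8·3.6815 + 2·28.9137 = 87.2790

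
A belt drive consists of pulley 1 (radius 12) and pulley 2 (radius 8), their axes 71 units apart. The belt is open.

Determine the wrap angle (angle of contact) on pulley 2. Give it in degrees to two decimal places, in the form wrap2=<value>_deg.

wrap2=173.54_deg

open belt: β = asin((r2−r1)/C) = asin(-4/71) = -3.2296°
wrap1 = π − 2β = 186.4593°
wrap2 = π + 2β = 173.5407°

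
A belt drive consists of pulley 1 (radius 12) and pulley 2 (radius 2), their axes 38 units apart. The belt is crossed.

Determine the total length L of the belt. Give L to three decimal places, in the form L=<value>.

crossed belt: β = asin((r1+r2)/C) = asin(14/38) = 21.6183°
wrap1 = wrap2 = π + 2β = 223.2365°
tangent length = C·cosβ = 35.3270
L = (r1+r2)·wrap + 2·C·cosβ = 14·3.8962 + 2·35.3270 = 125.2011

L=125.201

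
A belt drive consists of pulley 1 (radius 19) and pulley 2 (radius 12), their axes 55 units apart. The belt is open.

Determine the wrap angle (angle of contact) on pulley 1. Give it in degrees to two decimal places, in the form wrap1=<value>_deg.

open belt: β = asin((r2−r1)/C) = asin(-7/55) = -7.3120°
wrap1 = π − 2β = 194.6240°
wrap2 = π + 2β = 165.3760°

wrap1=194.62_deg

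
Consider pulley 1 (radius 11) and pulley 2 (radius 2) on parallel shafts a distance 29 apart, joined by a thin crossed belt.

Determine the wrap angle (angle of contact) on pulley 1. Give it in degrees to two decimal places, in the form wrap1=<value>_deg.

wrap1=233.27_deg

crossed belt: β = asin((r1+r2)/C) = asin(13/29) = 26.6331°
wrap1 = wrap2 = π + 2β = 233.2662°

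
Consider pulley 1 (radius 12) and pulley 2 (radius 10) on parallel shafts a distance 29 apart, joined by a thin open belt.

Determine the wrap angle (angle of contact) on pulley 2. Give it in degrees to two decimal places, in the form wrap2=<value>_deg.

open belt: β = asin((r2−r1)/C) = asin(-2/29) = -3.9546°
wrap1 = π − 2β = 187.9091°
wrap2 = π + 2β = 172.0909°

wrap2=172.09_deg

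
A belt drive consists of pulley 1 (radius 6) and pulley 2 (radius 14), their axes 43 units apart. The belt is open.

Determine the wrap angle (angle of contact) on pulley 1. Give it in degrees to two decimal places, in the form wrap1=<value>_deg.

open belt: β = asin((r2−r1)/C) = asin(8/43) = 10.7222°
wrap1 = π − 2β = 158.5557°
wrap2 = π + 2β = 201.4443°

wrap1=158.56_deg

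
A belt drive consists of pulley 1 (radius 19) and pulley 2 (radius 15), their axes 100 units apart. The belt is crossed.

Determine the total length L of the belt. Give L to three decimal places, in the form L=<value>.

crossed belt: β = asin((r1+r2)/C) = asin(34/100) = 19.8769°
wrap1 = wrap2 = π + 2β = 219.7537°
tangent length = C·cosβ = 94.0425
L = (r1+r2)·wrap + 2·C·cosβ = 34·3.8354 + 2·94.0425 = 318.4896

L=318.490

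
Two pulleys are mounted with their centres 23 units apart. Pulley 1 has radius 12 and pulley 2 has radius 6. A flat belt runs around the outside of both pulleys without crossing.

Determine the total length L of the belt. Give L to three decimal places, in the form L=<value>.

open belt: β = asin((r2−r1)/C) = asin(-6/23) = -15.1217°
wrap1 = π − 2β = 210.2433°
wrap2 = π + 2β = 149.7567°
tangent length = C·cosβ = 22.2036
L = r1·wrap1 + r2·wrap2 + 2·C·cosβ = 12·3.6694 + 6·2.6137 + 2·22.2036 = 104.1229

L=104.123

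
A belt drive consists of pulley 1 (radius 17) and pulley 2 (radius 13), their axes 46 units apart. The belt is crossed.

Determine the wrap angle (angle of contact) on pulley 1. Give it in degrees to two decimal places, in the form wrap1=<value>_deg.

crossed belt: β = asin((r1+r2)/C) = asin(30/46) = 40.7057°
wrap1 = wrap2 = π + 2β = 261.4114°

wrap1=261.41_deg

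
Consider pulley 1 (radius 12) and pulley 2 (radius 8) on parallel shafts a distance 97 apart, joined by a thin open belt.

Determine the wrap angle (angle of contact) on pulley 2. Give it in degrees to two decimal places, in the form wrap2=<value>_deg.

wrap2=175.27_deg

open belt: β = asin((r2−r1)/C) = asin(-4/97) = -2.3634°
wrap1 = π − 2β = 184.7268°
wrap2 = π + 2β = 175.2732°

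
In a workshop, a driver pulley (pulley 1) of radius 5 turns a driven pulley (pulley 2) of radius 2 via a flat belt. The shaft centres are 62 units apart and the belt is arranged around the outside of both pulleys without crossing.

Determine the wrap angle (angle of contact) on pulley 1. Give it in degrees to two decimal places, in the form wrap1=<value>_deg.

wrap1=185.55_deg

open belt: β = asin((r2−r1)/C) = asin(-3/62) = -2.7735°
wrap1 = π − 2β = 185.5469°
wrap2 = π + 2β = 174.4531°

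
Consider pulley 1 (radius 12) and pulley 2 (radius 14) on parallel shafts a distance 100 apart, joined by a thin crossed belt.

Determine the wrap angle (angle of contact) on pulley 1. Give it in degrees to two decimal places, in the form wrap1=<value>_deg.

crossed belt: β = asin((r1+r2)/C) = asin(26/100) = 15.0701°
wrap1 = wrap2 = π + 2β = 210.1401°

wrap1=210.14_deg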